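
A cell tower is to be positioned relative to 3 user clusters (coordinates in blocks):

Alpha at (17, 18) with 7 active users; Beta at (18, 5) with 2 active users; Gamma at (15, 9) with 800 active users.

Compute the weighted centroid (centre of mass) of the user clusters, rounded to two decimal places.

The minimiser of Σwᵢ‖p−pᵢ‖² is the weighted centroid p* = (Σwᵢpᵢ)/(Σwᵢ).
Σwᵢ = 809.
Σwᵢxᵢ = 7·17 + 2·18 + 800·15 = 12155.
Σwᵢyᵢ = 7·18 + 2·5 + 800·9 = 7336.
x* = 12155/809 = 15.02, y* = 7336/809 = 9.07.

(15.02, 9.07)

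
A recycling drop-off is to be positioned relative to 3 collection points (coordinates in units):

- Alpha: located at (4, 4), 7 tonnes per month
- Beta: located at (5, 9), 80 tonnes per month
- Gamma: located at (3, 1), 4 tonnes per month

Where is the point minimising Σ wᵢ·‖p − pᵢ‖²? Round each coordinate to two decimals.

The minimiser of Σwᵢ‖p−pᵢ‖² is the weighted centroid p* = (Σwᵢpᵢ)/(Σwᵢ).
Σwᵢ = 91.
Σwᵢxᵢ = 7·4 + 80·5 + 4·3 = 440.
Σwᵢyᵢ = 7·4 + 80·9 + 4·1 = 752.
x* = 440/91 = 4.84, y* = 752/91 = 8.26.

(4.84, 8.26)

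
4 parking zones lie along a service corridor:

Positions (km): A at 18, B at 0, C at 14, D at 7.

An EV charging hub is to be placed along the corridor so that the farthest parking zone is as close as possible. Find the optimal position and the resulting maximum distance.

location 9, max distance 9

The 1-center on a line is the midpoint of the two extreme points: leftmost at 0, rightmost at 18.
Optimal location = (0 + 18)/2 = 9; maximum distance = (18 − 0)/2 = 9.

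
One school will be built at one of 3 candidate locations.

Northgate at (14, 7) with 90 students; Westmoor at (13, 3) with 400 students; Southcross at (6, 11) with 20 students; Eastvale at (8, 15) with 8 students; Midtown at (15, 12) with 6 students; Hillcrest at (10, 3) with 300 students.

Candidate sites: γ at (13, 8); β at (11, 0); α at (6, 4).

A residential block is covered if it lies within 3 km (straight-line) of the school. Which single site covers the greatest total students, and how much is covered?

γ, covering 90

Coverage radius r = 3 km; a point is covered iff (Δx)²+(Δy)² ≤ 3² = 9.
  γ (13, 8): covers {Northgate} → 90
  β (11, 0): covers {none} → 0
  α (6, 4): covers {none} → 0
Maximum coverage at γ: 90 students.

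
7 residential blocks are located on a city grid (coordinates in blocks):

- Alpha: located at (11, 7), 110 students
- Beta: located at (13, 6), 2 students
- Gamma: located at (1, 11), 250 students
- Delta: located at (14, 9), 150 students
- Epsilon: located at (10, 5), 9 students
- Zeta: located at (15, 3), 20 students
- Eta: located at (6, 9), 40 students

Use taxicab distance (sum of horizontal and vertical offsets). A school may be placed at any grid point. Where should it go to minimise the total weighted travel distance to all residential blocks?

(10, 9)

Manhattan distance separates: Σwᵢ(|x−xᵢ|+|y−yᵢ|) = Σwᵢ|x−xᵢ| + Σwᵢ|y−yᵢ|, so x and y are optimised independently as 1-D weighted medians.
Total weight W = 581; half = 290.5.
x-coordinate, sorted with cumulative weight:
  x=1 (Gamma, w=250) cum 250
  x=6 (Eta, w=40) cum 290
  x=10 (Epsilon, w=9) cum 299  ← median
  x=11 (Alpha, w=110) cum 409
  x=13 (Beta, w=2) cum 411
  x=14 (Delta, w=150) cum 561
  x=15 (Zeta, w=20) cum 581
⇒ x* = 10
y-coordinate, sorted with cumulative weight:
  y=3 (Zeta, w=20) cum 20
  y=5 (Epsilon, w=9) cum 29
  y=6 (Beta, w=2) cum 31
  y=7 (Alpha, w=110) cum 141
  y=9 (Delta, w=150) cum 291  ← median
  y=9 (Eta, w=40) cum 331
  y=11 (Gamma, w=250) cum 581
⇒ y* = 9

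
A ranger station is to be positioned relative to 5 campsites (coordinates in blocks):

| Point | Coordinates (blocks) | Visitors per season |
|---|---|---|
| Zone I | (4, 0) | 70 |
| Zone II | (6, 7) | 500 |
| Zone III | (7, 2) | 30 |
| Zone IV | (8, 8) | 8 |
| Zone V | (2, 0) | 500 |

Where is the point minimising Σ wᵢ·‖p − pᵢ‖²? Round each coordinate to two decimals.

(4.11, 3.27)

The minimiser of Σwᵢ‖p−pᵢ‖² is the weighted centroid p* = (Σwᵢpᵢ)/(Σwᵢ).
Σwᵢ = 1108.
Σwᵢxᵢ = 70·4 + 500·6 + 30·7 + 8·8 + 500·2 = 4554.
Σwᵢyᵢ = 70·0 + 500·7 + 30·2 + 8·8 + 500·0 = 3624.
x* = 4554/1108 = 4.11, y* = 3624/1108 = 3.27.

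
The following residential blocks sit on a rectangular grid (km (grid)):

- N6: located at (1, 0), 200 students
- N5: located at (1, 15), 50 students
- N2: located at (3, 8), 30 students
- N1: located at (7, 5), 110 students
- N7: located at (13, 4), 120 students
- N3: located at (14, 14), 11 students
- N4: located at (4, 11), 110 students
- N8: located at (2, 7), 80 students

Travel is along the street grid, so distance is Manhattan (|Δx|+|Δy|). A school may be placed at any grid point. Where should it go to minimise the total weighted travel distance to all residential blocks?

(3, 5)

Manhattan distance separates: Σwᵢ(|x−xᵢ|+|y−yᵢ|) = Σwᵢ|x−xᵢ| + Σwᵢ|y−yᵢ|, so x and y are optimised independently as 1-D weighted medians.
Total weight W = 711; half = 355.5.
x-coordinate, sorted with cumulative weight:
  x=1 (N6, w=200) cum 200
  x=1 (N5, w=50) cum 250
  x=2 (N8, w=80) cum 330
  x=3 (N2, w=30) cum 360  ← median
  x=4 (N4, w=110) cum 470
  x=7 (N1, w=110) cum 580
  x=13 (N7, w=120) cum 700
  x=14 (N3, w=11) cum 711
⇒ x* = 3
y-coordinate, sorted with cumulative weight:
  y=0 (N6, w=200) cum 200
  y=4 (N7, w=120) cum 320
  y=5 (N1, w=110) cum 430  ← median
  y=7 (N8, w=80) cum 510
  y=8 (N2, w=30) cum 540
  y=11 (N4, w=110) cum 650
  y=14 (N3, w=11) cum 661
  y=15 (N5, w=50) cum 711
⇒ y* = 5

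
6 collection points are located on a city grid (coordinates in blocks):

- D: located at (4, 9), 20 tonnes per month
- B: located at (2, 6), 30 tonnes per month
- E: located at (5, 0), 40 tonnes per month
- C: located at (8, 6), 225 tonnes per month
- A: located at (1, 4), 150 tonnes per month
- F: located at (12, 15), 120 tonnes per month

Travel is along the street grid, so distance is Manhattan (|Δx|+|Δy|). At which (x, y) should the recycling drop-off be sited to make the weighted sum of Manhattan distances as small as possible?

(8, 6)

Manhattan distance separates: Σwᵢ(|x−xᵢ|+|y−yᵢ|) = Σwᵢ|x−xᵢ| + Σwᵢ|y−yᵢ|, so x and y are optimised independently as 1-D weighted medians.
Total weight W = 585; half = 292.5.
x-coordinate, sorted with cumulative weight:
  x=1 (A, w=150) cum 150
  x=2 (B, w=30) cum 180
  x=4 (D, w=20) cum 200
  x=5 (E, w=40) cum 240
  x=8 (C, w=225) cum 465  ← median
  x=12 (F, w=120) cum 585
⇒ x* = 8
y-coordinate, sorted with cumulative weight:
  y=0 (E, w=40) cum 40
  y=4 (A, w=150) cum 190
  y=6 (B, w=30) cum 220
  y=6 (C, w=225) cum 445  ← median
  y=9 (D, w=20) cum 465
  y=15 (F, w=120) cum 585
⇒ y* = 6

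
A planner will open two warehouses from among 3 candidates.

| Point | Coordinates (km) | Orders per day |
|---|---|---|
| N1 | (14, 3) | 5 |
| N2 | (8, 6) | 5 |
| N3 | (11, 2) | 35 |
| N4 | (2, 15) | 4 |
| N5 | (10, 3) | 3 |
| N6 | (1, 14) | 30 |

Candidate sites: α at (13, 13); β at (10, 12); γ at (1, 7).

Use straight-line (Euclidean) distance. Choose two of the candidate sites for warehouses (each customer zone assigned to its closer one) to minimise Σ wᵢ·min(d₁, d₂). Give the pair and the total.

{β, γ}, total 701.9

Evaluate every pair (each demand assigned to the nearer of the two):
  {β, γ}: total = 701.9
  {α, γ}: total = 748.7
  {α, β}: total = 770.4
Best pair: {β, γ} with total 701.9.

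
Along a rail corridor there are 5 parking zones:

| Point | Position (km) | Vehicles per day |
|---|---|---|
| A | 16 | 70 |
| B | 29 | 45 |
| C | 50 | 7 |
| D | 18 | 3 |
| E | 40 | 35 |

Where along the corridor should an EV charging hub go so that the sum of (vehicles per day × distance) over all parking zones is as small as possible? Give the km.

For a sum of weighted absolute distances on a line, the optimum is the weighted median (not the mean). Total weight W = 160; half-weight = 80.
Sort by position and accumulate weight:
  km 16 (A, w=70) → cum 70
  km 18 (D, w=3) → cum 73
  km 29 (B, w=45) → cum 118  ≥ 80 → median here
  km 40 (E, w=35) → cum 153
  km 50 (C, w=7) → cum 160
Optimal location: km 29.

x = 29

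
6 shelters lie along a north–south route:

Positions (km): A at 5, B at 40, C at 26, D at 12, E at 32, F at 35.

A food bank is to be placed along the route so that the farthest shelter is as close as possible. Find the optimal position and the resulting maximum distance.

location 22.5, max distance 17.5

The 1-center on a line is the midpoint of the two extreme points: leftmost at 5, rightmost at 40.
Optimal location = (5 + 40)/2 = 22.5; maximum distance = (40 − 5)/2 = 17.5.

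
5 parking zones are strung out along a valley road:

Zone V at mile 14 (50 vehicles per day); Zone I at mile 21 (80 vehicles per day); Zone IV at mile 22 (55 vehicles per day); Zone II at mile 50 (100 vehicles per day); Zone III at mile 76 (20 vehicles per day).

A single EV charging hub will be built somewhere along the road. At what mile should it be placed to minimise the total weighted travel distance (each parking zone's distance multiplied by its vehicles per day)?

x = 22

For a sum of weighted absolute distances on a line, the optimum is the weighted median (not the mean). Total weight W = 305; half-weight = 152.5.
Sort by position and accumulate weight:
  mile 14 (Zone V, w=50) → cum 50
  mile 21 (Zone I, w=80) → cum 130
  mile 22 (Zone IV, w=55) → cum 185  ≥ 152.5 → median here
  mile 50 (Zone II, w=100) → cum 285
  mile 76 (Zone III, w=20) → cum 305
Optimal location: mile 22.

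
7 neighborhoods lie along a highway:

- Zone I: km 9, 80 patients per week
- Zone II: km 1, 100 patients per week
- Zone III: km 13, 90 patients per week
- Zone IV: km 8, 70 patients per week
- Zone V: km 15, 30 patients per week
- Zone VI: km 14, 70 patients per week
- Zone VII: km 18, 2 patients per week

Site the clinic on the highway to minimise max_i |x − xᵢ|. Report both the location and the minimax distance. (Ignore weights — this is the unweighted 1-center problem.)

location 9.5, max distance 8.5

The 1-center on a line is the midpoint of the two extreme points: leftmost at 1, rightmost at 18.
Optimal location = (1 + 18)/2 = 9.5; maximum distance = (18 − 1)/2 = 8.5.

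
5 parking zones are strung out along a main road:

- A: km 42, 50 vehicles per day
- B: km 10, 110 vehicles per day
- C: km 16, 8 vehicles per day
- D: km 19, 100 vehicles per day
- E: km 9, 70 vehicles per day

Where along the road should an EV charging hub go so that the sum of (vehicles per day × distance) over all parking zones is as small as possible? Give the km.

x = 10

For a sum of weighted absolute distances on a line, the optimum is the weighted median (not the mean). Total weight W = 338; half-weight = 169.
Sort by position and accumulate weight:
  km 9 (E, w=70) → cum 70
  km 10 (B, w=110) → cum 180  ≥ 169 → median here
  km 16 (C, w=8) → cum 188
  km 19 (D, w=100) → cum 288
  km 42 (A, w=50) → cum 338
Optimal location: km 10.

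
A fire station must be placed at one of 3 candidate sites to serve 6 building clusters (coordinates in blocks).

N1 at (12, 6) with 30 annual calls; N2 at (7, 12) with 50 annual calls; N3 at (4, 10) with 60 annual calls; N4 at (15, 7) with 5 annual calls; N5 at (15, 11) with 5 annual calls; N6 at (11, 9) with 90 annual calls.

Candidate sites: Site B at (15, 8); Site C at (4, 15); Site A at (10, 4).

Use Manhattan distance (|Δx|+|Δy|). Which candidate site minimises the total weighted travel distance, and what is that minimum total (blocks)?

Total weighted distance at each candidate:
  Site B (15, 8): total = 2000
  Site C (4, 15): total = 2450
  Site A (10, 4): total = 2030
Minimum is at Site B with total 2000 blocks.

Site B, total 2000 blocks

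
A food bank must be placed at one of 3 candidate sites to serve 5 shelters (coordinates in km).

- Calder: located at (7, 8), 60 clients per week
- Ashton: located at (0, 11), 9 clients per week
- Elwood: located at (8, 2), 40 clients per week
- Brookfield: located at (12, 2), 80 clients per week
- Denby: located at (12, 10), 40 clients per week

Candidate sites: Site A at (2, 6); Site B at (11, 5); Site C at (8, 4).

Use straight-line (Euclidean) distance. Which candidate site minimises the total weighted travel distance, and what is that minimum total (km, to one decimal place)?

Site B, total 1039.4 km

Total weighted distance at each candidate:
  Site A (2, 6): total = 1952.5
  Site B (11, 5): total = 1039.4
  Site C (8, 4): total = 1069.3
Minimum is at Site B with total 1039.4 km.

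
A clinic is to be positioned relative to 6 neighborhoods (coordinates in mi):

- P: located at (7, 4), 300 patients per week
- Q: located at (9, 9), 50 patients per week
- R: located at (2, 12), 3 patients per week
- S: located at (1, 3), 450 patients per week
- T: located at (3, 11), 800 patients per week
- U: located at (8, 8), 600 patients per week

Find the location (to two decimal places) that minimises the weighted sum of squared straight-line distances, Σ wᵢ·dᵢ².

(4.63, 7.55)

The minimiser of Σwᵢ‖p−pᵢ‖² is the weighted centroid p* = (Σwᵢpᵢ)/(Σwᵢ).
Σwᵢ = 2203.
Σwᵢxᵢ = 300·7 + 50·9 + 3·2 + 450·1 + 800·3 + 600·8 = 10206.
Σwᵢyᵢ = 300·4 + 50·9 + 3·12 + 450·3 + 800·11 + 600·8 = 16636.
x* = 10206/2203 = 4.63, y* = 16636/2203 = 7.55.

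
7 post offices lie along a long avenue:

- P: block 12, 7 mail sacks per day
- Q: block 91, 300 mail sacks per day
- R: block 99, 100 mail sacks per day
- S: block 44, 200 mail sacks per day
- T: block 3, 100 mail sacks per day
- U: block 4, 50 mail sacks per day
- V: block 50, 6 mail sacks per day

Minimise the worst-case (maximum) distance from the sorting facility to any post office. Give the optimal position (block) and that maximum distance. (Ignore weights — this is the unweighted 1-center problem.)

location 51, max distance 48

The 1-center on a line is the midpoint of the two extreme points: leftmost at 3, rightmost at 99.
Optimal location = (3 + 99)/2 = 51; maximum distance = (99 − 3)/2 = 48.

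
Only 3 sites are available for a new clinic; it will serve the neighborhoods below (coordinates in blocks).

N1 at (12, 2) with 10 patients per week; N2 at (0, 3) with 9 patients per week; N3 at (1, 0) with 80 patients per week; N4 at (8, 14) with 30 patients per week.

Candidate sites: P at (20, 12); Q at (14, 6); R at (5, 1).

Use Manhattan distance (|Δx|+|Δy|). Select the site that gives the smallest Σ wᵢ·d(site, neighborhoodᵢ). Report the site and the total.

Total weighted distance at each candidate:
  P (20, 12): total = 3341
  Q (14, 6): total = 2153
  R (5, 1): total = 1023
Minimum is at R with total 1023 blocks.

R, total 1023 blocks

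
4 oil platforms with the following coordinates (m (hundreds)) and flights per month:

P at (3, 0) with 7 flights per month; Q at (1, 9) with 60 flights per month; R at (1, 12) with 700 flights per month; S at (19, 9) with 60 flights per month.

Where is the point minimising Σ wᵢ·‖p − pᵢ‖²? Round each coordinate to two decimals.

The minimiser of Σwᵢ‖p−pᵢ‖² is the weighted centroid p* = (Σwᵢpᵢ)/(Σwᵢ).
Σwᵢ = 827.
Σwᵢxᵢ = 7·3 + 60·1 + 700·1 + 60·19 = 1921.
Σwᵢyᵢ = 7·0 + 60·9 + 700·12 + 60·9 = 9480.
x* = 1921/827 = 2.32, y* = 9480/827 = 11.46.

(2.32, 11.46)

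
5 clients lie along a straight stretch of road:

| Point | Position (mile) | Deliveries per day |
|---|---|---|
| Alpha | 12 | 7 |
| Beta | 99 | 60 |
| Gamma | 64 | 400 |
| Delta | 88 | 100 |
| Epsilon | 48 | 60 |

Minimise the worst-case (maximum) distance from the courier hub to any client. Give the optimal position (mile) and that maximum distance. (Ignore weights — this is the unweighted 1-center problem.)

location 55.5, max distance 43.5

The 1-center on a line is the midpoint of the two extreme points: leftmost at 12, rightmost at 99.
Optimal location = (12 + 99)/2 = 55.5; maximum distance = (99 − 12)/2 = 43.5.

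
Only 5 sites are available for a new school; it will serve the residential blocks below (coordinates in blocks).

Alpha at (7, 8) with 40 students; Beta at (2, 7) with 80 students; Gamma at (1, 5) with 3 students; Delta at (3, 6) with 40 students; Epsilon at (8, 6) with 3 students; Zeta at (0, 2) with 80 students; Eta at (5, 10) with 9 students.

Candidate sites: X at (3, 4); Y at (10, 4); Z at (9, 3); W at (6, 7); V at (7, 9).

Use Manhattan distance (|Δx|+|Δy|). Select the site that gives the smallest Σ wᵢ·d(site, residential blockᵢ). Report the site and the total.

Total weighted distance at each candidate:
  X (3, 4): total = 1222
  Y (10, 4): total = 2621
  Z (9, 3): total = 2461
  W (6, 7): total = 1506
  V (7, 9): total = 2069
Minimum is at X with total 1222 blocks.

X, total 1222 blocks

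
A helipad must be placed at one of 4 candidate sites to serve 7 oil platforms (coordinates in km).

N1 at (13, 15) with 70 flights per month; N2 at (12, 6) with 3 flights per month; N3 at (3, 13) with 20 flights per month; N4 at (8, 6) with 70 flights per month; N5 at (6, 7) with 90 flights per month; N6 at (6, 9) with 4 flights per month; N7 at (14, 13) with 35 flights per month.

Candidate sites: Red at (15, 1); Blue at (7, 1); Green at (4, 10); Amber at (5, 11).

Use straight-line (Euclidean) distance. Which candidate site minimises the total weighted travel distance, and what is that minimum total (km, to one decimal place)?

Total weighted distance at each candidate:
  Red (15, 1): total = 3392.1
  Blue (7, 1): total = 2763.3
  Green (4, 10): total = 1905.6
  Amber (5, 11): total = 1819.3
Minimum is at Amber with total 1819.3 km.

Amber, total 1819.3 km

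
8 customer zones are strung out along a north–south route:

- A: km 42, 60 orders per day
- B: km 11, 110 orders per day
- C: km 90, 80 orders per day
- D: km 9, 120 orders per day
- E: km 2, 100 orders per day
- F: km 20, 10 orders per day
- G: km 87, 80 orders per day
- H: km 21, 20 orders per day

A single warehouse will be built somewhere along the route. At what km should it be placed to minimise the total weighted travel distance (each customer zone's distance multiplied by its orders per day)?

x = 11

For a sum of weighted absolute distances on a line, the optimum is the weighted median (not the mean). Total weight W = 580; half-weight = 290.
Sort by position and accumulate weight:
  km 2 (E, w=100) → cum 100
  km 9 (D, w=120) → cum 220
  km 11 (B, w=110) → cum 330  ≥ 290 → median here
  km 20 (F, w=10) → cum 340
  km 21 (H, w=20) → cum 360
  km 42 (A, w=60) → cum 420
  km 87 (G, w=80) → cum 500
  km 90 (C, w=80) → cum 580
Optimal location: km 11.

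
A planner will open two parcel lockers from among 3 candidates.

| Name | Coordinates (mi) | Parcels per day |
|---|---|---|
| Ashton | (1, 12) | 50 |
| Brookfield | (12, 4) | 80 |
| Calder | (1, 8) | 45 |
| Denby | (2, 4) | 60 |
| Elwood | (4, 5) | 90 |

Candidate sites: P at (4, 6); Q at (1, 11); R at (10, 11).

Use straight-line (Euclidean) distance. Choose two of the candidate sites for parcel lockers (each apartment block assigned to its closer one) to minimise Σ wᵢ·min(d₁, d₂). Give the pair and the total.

Evaluate every pair (each demand assigned to the nearer of the two):
  {P, Q}: total = 1104.4
  {P, R}: total = 1339.8
  {Q, R}: total = 1795.4
Best pair: {P, Q} with total 1104.4.

{P, Q}, total 1104.4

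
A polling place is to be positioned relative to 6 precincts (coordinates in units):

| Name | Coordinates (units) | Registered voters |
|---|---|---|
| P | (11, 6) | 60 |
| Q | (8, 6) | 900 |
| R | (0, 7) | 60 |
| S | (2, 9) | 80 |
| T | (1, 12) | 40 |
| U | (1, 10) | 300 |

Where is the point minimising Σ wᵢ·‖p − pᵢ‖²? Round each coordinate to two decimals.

The minimiser of Σwᵢ‖p−pᵢ‖² is the weighted centroid p* = (Σwᵢpᵢ)/(Σwᵢ).
Σwᵢ = 1440.
Σwᵢxᵢ = 60·11 + 900·8 + 60·0 + 80·2 + 40·1 + 300·1 = 8360.
Σwᵢyᵢ = 60·6 + 900·6 + 60·7 + 80·9 + 40·12 + 300·10 = 10380.
x* = 8360/1440 = 5.81, y* = 10380/1440 = 7.21.

(5.81, 7.21)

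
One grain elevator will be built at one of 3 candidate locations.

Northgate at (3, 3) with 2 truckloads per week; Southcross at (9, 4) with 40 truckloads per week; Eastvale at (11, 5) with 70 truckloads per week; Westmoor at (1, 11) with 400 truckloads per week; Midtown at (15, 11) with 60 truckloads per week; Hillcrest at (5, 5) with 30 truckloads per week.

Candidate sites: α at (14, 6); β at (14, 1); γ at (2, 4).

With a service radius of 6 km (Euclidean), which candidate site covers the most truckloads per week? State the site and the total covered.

Coverage radius r = 6 km; a point is covered iff (Δx)²+(Δy)² ≤ 6² = 36.
  α (14, 6): covers {Southcross, Eastvale, Midtown} → 170
  β (14, 1): covers {Southcross, Eastvale} → 110
  γ (2, 4): covers {Northgate, Hillcrest} → 32
Maximum coverage at α: 170 truckloads per week.

α, covering 170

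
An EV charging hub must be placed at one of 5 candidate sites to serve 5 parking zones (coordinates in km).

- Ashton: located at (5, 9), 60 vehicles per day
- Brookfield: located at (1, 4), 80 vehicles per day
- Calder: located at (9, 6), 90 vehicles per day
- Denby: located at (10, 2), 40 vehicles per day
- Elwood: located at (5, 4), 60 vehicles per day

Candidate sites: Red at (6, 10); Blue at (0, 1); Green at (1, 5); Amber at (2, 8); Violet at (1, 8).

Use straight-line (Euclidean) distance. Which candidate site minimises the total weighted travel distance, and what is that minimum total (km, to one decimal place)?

Total weighted distance at each candidate:
  Red (6, 10): total = 1882.4
  Blue (0, 1): total = 2497.5
  Green (1, 5): total = 1771.9
  Amber (2, 8): total = 1874.8
  Violet (1, 8): total = 2081.6
Minimum is at Green with total 1771.9 km.

Green, total 1771.9 km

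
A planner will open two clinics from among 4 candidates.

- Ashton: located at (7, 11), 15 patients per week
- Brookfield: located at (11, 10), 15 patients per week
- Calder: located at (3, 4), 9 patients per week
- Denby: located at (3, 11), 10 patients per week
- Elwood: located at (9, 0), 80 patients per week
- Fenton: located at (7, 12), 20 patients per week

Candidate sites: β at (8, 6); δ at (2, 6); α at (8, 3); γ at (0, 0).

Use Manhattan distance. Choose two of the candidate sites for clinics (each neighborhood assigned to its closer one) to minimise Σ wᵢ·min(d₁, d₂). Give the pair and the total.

{β, α}, total 809

Evaluate every pair (each demand assigned to the nearer of the two):
  {β, α}: total = 809
  {δ, α}: total = 892
  {β, δ}: total = 982
  {α, γ}: total = 989
  {β, γ}: total = 1058
  {δ, γ}: total = 1372
Best pair: {β, α} with total 809.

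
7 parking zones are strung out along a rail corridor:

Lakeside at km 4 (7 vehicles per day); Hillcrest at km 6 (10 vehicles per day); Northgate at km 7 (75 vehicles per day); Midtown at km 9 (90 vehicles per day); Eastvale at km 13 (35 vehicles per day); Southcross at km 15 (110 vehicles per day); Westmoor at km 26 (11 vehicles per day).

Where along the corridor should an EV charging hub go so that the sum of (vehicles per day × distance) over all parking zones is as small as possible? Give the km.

x = 9

For a sum of weighted absolute distances on a line, the optimum is the weighted median (not the mean). Total weight W = 338; half-weight = 169.
Sort by position and accumulate weight:
  km 4 (Lakeside, w=7) → cum 7
  km 6 (Hillcrest, w=10) → cum 17
  km 7 (Northgate, w=75) → cum 92
  km 9 (Midtown, w=90) → cum 182  ≥ 169 → median here
  km 13 (Eastvale, w=35) → cum 217
  km 15 (Southcross, w=110) → cum 327
  km 26 (Westmoor, w=11) → cum 338
Optimal location: km 9.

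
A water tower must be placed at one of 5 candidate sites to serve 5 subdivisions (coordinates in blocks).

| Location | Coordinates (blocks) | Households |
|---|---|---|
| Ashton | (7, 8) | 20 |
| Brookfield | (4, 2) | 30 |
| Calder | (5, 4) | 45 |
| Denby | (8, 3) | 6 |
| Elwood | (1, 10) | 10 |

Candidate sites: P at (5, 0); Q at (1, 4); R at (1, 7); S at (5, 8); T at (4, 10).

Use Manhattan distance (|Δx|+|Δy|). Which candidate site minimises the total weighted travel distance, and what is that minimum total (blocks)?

S, total 538 blocks

Total weighted distance at each candidate:
  P (5, 0): total = 646
  Q (1, 4): total = 638
  R (1, 7): total = 791
  S (5, 8): total = 538
  T (4, 10): total = 751
Minimum is at S with total 538 blocks.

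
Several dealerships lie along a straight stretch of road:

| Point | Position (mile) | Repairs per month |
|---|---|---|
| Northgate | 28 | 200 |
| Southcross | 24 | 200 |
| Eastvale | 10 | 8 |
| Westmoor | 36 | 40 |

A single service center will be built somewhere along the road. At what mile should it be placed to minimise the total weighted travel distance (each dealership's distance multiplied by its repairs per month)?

x = 28

For a sum of weighted absolute distances on a line, the optimum is the weighted median (not the mean). Total weight W = 448; half-weight = 224.
Sort by position and accumulate weight:
  mile 10 (Eastvale, w=8) → cum 8
  mile 24 (Southcross, w=200) → cum 208
  mile 28 (Northgate, w=200) → cum 408  ≥ 224 → median here
  mile 36 (Westmoor, w=40) → cum 448
Optimal location: mile 28.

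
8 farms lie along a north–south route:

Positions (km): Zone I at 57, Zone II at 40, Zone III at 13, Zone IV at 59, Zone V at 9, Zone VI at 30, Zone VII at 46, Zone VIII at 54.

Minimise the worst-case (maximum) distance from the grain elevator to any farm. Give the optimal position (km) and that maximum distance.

location 34, max distance 25

The 1-center on a line is the midpoint of the two extreme points: leftmost at 9, rightmost at 59.
Optimal location = (9 + 59)/2 = 34; maximum distance = (59 − 9)/2 = 25.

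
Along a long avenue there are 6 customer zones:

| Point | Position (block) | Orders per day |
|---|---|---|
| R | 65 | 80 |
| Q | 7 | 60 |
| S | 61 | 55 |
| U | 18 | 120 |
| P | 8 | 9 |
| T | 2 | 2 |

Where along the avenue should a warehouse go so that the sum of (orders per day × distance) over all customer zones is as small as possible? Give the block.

x = 18

For a sum of weighted absolute distances on a line, the optimum is the weighted median (not the mean). Total weight W = 326; half-weight = 163.
Sort by position and accumulate weight:
  block 2 (T, w=2) → cum 2
  block 7 (Q, w=60) → cum 62
  block 8 (P, w=9) → cum 71
  block 18 (U, w=120) → cum 191  ≥ 163 → median here
  block 61 (S, w=55) → cum 246
  block 65 (R, w=80) → cum 326
Optimal location: block 18.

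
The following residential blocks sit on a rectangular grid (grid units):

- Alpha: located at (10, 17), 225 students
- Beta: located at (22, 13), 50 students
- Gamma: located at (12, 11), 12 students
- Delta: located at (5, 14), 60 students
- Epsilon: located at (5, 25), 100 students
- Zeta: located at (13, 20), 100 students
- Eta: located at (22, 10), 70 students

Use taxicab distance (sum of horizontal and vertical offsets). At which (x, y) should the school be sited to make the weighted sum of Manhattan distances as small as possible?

(10, 17)

Manhattan distance separates: Σwᵢ(|x−xᵢ|+|y−yᵢ|) = Σwᵢ|x−xᵢ| + Σwᵢ|y−yᵢ|, so x and y are optimised independently as 1-D weighted medians.
Total weight W = 617; half = 308.5.
x-coordinate, sorted with cumulative weight:
  x=5 (Delta, w=60) cum 60
  x=5 (Epsilon, w=100) cum 160
  x=10 (Alpha, w=225) cum 385  ← median
  x=12 (Gamma, w=12) cum 397
  x=13 (Zeta, w=100) cum 497
  x=22 (Beta, w=50) cum 547
  x=22 (Eta, w=70) cum 617
⇒ x* = 10
y-coordinate, sorted with cumulative weight:
  y=10 (Eta, w=70) cum 70
  y=11 (Gamma, w=12) cum 82
  y=13 (Beta, w=50) cum 132
  y=14 (Delta, w=60) cum 192
  y=17 (Alpha, w=225) cum 417  ← median
  y=20 (Zeta, w=100) cum 517
  y=25 (Epsilon, w=100) cum 617
⇒ y* = 17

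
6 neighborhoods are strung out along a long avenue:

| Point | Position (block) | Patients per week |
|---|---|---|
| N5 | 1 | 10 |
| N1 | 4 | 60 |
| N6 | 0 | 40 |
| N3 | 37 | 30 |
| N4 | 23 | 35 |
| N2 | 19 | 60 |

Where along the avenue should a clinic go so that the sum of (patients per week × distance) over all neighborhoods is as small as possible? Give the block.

x = 19

For a sum of weighted absolute distances on a line, the optimum is the weighted median (not the mean). Total weight W = 235; half-weight = 117.5.
Sort by position and accumulate weight:
  block 0 (N6, w=40) → cum 40
  block 1 (N5, w=10) → cum 50
  block 4 (N1, w=60) → cum 110
  block 19 (N2, w=60) → cum 170  ≥ 117.5 → median here
  block 23 (N4, w=35) → cum 205
  block 37 (N3, w=30) → cum 235
Optimal location: block 19.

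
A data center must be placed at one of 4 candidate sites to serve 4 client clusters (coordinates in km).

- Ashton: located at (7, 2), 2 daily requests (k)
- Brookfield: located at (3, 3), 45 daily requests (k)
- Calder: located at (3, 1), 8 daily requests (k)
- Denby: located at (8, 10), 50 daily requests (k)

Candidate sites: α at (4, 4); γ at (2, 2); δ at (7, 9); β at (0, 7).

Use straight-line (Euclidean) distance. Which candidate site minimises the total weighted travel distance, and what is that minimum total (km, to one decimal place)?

Total weighted distance at each candidate:
  α (4, 4): total = 456.7
  γ (2, 2): total = 585.0
  δ (7, 9): total = 480.8
  β (0, 7): total = 723.1
Minimum is at α with total 456.7 km.

α, total 456.7 km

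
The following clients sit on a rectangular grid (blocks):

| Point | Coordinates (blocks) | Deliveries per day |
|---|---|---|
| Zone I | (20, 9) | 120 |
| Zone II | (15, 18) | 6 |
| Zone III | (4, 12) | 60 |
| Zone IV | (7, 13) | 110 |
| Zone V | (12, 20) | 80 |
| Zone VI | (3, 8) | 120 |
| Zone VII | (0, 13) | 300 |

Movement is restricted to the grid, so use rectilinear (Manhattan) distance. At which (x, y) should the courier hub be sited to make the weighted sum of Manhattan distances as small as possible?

(3, 13)

Manhattan distance separates: Σwᵢ(|x−xᵢ|+|y−yᵢ|) = Σwᵢ|x−xᵢ| + Σwᵢ|y−yᵢ|, so x and y are optimised independently as 1-D weighted medians.
Total weight W = 796; half = 398.
x-coordinate, sorted with cumulative weight:
  x=0 (Zone VII, w=300) cum 300
  x=3 (Zone VI, w=120) cum 420  ← median
  x=4 (Zone III, w=60) cum 480
  x=7 (Zone IV, w=110) cum 590
  x=12 (Zone V, w=80) cum 670
  x=15 (Zone II, w=6) cum 676
  x=20 (Zone I, w=120) cum 796
⇒ x* = 3
y-coordinate, sorted with cumulative weight:
  y=8 (Zone VI, w=120) cum 120
  y=9 (Zone I, w=120) cum 240
  y=12 (Zone III, w=60) cum 300
  y=13 (Zone IV, w=110) cum 410  ← median
  y=13 (Zone VII, w=300) cum 710
  y=18 (Zone II, w=6) cum 716
  y=20 (Zone V, w=80) cum 796
⇒ y* = 13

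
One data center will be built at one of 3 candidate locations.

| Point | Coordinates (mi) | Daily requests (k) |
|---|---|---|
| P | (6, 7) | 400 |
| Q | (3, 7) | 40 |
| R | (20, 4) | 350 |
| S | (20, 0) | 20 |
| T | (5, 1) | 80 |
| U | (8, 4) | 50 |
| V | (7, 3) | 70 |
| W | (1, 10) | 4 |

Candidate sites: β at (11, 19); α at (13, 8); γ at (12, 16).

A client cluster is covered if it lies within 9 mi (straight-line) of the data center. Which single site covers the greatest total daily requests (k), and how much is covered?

α, covering 870

Coverage radius r = 9 mi; a point is covered iff (Δx)²+(Δy)² ≤ 9² = 81.
  β (11, 19): covers {none} → 0
  α (13, 8): covers {P, R, U, V} → 870
  γ (12, 16): covers {none} → 0
Maximum coverage at α: 870 daily requests (k).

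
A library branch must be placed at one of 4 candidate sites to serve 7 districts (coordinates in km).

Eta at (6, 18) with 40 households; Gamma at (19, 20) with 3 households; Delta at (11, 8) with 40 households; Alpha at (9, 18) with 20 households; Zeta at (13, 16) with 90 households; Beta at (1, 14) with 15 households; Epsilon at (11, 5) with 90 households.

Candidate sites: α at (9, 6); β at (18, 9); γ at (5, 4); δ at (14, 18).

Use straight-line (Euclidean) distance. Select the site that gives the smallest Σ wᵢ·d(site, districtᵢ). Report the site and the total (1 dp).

α, total 2239.8 km

Total weighted distance at each candidate:
  α (9, 6): total = 2239.8
  β (18, 9): total = 2936.2
  γ (5, 4): total = 3211.9
  δ (14, 18): total = 2459.8
Minimum is at α with total 2239.8 km.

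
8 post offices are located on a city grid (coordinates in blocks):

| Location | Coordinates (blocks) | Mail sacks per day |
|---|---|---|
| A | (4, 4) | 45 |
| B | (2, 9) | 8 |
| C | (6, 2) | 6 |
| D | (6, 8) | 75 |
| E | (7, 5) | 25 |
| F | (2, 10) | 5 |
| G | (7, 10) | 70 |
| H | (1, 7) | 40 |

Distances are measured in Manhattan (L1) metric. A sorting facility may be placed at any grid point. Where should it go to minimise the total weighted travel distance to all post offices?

Manhattan distance separates: Σwᵢ(|x−xᵢ|+|y−yᵢ|) = Σwᵢ|x−xᵢ| + Σwᵢ|y−yᵢ|, so x and y are optimised independently as 1-D weighted medians.
Total weight W = 274; half = 137.
x-coordinate, sorted with cumulative weight:
  x=1 (H, w=40) cum 40
  x=2 (B, w=8) cum 48
  x=2 (F, w=5) cum 53
  x=4 (A, w=45) cum 98
  x=6 (C, w=6) cum 104
  x=6 (D, w=75) cum 179  ← median
  x=7 (E, w=25) cum 204
  x=7 (G, w=70) cum 274
⇒ x* = 6
y-coordinate, sorted with cumulative weight:
  y=2 (C, w=6) cum 6
  y=4 (A, w=45) cum 51
  y=5 (E, w=25) cum 76
  y=7 (H, w=40) cum 116
  y=8 (D, w=75) cum 191  ← median
  y=9 (B, w=8) cum 199
  y=10 (F, w=5) cum 204
  y=10 (G, w=70) cum 274
⇒ y* = 8

(6, 8)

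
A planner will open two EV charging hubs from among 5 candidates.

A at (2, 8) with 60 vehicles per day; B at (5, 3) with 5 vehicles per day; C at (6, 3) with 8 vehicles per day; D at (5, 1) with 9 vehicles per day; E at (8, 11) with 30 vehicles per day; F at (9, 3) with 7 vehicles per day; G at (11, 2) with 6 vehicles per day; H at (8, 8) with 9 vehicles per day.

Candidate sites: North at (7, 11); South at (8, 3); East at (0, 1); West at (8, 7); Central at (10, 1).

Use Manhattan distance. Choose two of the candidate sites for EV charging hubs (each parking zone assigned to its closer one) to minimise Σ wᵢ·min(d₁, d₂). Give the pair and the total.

Evaluate every pair (each demand assigned to the nearer of the two):
  {North, South}: total = 653
  {South, West}: total = 656
  {North, West}: total = 706
  {North, Central}: total = 707
  {West, Central}: total = 710
  {East, West}: total = 760
  {North, East}: total = 832
  {South, East}: total = 932
  {South, Central}: total = 1040
  {East, Central}: total = 1142
Best pair: {North, South} with total 653.

{North, South}, total 653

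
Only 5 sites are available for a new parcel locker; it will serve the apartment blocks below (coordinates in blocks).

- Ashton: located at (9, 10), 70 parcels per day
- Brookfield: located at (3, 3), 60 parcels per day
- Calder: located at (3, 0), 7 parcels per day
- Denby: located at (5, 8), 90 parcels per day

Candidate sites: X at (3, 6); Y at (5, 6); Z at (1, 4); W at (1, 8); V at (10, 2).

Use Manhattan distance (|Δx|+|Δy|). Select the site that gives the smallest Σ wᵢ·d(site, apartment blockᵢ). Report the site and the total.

Total weighted distance at each candidate:
  X (3, 6): total = 1282
  Y (5, 6): total = 1096
  Z (1, 4): total = 1922
  W (1, 8): total = 1550
  V (10, 2): total = 2163
Minimum is at Y with total 1096 blocks.

Y, total 1096 blocks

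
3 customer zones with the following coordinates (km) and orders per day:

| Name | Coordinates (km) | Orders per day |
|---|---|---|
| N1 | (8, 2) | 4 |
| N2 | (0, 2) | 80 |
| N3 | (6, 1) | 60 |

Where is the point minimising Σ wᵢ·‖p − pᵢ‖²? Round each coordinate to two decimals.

The minimiser of Σwᵢ‖p−pᵢ‖² is the weighted centroid p* = (Σwᵢpᵢ)/(Σwᵢ).
Σwᵢ = 144.
Σwᵢxᵢ = 4·8 + 80·0 + 60·6 = 392.
Σwᵢyᵢ = 4·2 + 80·2 + 60·1 = 228.
x* = 392/144 = 2.72, y* = 228/144 = 1.58.

(2.72, 1.58)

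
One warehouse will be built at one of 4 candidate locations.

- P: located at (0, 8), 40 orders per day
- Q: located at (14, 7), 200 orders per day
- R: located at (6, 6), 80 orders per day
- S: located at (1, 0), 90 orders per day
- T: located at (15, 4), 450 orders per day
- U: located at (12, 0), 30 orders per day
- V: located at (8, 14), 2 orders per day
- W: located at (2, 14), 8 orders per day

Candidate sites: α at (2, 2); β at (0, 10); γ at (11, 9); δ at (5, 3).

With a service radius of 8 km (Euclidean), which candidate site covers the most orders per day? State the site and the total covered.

Coverage radius r = 8 km; a point is covered iff (Δx)²+(Δy)² ≤ 8² = 64.
  α (2, 2): covers {P, R, S} → 210
  β (0, 10): covers {P, R, W} → 128
  γ (11, 9): covers {Q, R, T, V} → 732
  δ (5, 3): covers {P, R, S, U} → 240
Maximum coverage at γ: 732 orders per day.

γ, covering 732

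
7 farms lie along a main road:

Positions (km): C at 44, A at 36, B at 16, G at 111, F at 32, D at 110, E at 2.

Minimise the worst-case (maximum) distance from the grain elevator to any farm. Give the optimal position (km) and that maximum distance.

The 1-center on a line is the midpoint of the two extreme points: leftmost at 2, rightmost at 111.
Optimal location = (2 + 111)/2 = 56.5; maximum distance = (111 − 2)/2 = 54.5.

location 56.5, max distance 54.5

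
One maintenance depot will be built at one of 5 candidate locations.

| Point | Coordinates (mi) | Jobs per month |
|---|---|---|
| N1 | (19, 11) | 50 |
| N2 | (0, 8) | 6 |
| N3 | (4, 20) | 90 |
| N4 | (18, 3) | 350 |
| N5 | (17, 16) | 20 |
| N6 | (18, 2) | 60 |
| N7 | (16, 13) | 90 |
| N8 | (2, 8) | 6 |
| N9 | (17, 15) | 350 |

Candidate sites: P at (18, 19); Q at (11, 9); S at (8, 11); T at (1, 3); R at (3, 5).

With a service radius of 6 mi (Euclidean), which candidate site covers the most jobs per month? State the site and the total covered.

Coverage radius r = 6 mi; a point is covered iff (Δx)²+(Δy)² ≤ 6² = 36.
  P (18, 19): covers {N5, N9} → 370
  Q (11, 9): covers {none} → 0
  S (8, 11): covers {none} → 0
  T (1, 3): covers {N2, N8} → 12
  R (3, 5): covers {N2, N8} → 12
Maximum coverage at P: 370 jobs per month.

P, covering 370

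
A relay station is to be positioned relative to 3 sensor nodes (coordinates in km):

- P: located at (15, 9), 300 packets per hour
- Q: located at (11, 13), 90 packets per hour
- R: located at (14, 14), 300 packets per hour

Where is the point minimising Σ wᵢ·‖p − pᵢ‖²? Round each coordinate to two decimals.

The minimiser of Σwᵢ‖p−pᵢ‖² is the weighted centroid p* = (Σwᵢpᵢ)/(Σwᵢ).
Σwᵢ = 690.
Σwᵢxᵢ = 300·15 + 90·11 + 300·14 = 9690.
Σwᵢyᵢ = 300·9 + 90·13 + 300·14 = 8070.
x* = 9690/690 = 14.04, y* = 8070/690 = 11.70.

(14.04, 11.70)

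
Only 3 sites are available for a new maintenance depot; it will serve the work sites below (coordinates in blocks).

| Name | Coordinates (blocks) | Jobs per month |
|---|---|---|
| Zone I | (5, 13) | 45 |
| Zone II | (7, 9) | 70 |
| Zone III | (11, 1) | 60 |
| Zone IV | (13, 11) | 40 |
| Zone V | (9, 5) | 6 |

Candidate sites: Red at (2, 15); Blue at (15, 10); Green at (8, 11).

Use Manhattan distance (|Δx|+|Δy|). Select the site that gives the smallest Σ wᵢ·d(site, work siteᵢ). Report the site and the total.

Total weighted distance at each candidate:
  Red (2, 15): total = 3077
  Blue (15, 10): total = 2181
  Green (8, 11): total = 1457
Minimum is at Green with total 1457 blocks.

Green, total 1457 blocks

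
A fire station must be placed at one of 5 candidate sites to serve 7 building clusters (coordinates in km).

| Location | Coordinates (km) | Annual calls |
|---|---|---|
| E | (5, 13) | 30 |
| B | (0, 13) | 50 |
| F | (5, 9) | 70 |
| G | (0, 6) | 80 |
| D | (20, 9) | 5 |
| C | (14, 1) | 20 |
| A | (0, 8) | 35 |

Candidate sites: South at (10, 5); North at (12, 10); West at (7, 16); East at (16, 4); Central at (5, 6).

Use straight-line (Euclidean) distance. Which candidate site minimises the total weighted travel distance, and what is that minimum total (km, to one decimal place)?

Central, total 1721.0 km

Total weighted distance at each candidate:
  South (10, 5): total = 2707.9
  North (12, 10): total = 3004.3
  West (7, 16): total = 2752.0
  East (16, 4): total = 4161.4
  Central (5, 6): total = 1721.0
Minimum is at Central with total 1721.0 km.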